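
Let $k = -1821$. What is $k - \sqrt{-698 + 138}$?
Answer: $-1821 - 4 i \sqrt{35} \approx -1821.0 - 23.664 i$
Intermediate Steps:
$k - \sqrt{-698 + 138} = -1821 - \sqrt{-698 + 138} = -1821 - \sqrt{-560} = -1821 - 4 i \sqrt{35}$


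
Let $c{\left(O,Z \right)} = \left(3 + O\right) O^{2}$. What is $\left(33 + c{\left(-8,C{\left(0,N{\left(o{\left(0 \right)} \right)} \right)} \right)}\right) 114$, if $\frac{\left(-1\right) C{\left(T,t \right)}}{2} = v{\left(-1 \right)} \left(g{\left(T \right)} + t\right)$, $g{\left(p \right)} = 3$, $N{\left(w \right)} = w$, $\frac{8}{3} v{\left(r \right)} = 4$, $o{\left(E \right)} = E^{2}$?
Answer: $-32718$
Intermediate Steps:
$v{\left(r \right)} = \frac{3}{2}$ ($v{\left(r \right)} = \frac{3}{8} \cdot 4 = \frac{3}{2}$)
$C{\left(T,t \right)} = -9 - 3 t$ ($C{\left(T,t \right)} = - 2 \frac{3 \left(3 + t\right)}{2} = - 2 \left(\frac{9}{2} + \frac{3 t}{2}\right) = -9 - 3 t$)
$c{\left(O,Z \right)} = O^{2} \left(3 + O\right)$
$\left(33 + c{\left(-8,C{\left(0,N{\left(o{\left(0 \right)} \right)} \right)} \right)}\right) 114 = \left(33 + \left(-8\right)^{2} \left(3 - 8\right)\right) 114 = \left(33 + 64 \left(-5\right)\right) 114 = \left(33 - 320\right) 114 = \left(-287\right) 114 = -32718$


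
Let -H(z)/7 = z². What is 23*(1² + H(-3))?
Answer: -1426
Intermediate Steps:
H(z) = -7*z²
23*(1² + H(-3)) = 23*(1² - 7*(-3)²) = 23*(1 - 7*9) = 23*(1 - 63) = 23*(-62) = -1426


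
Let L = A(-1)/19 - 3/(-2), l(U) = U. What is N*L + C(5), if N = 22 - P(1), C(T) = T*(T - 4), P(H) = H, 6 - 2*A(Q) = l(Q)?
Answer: 767/19 ≈ 40.368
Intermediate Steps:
A(Q) = 3 - Q/2
C(T) = T*(-4 + T)
L = 32/19 (L = (3 - ½*(-1))/19 - 3/(-2) = (3 + ½)*(1/19) - 3*(-½) = (7/2)*(1/19) + 3/2 = 7/38 + 3/2 = 32/19 ≈ 1.6842)
N = 21 (N = 22 - 1*1 = 22 - 1 = 21)
N*L + C(5) = 21*(32/19) + 5*(-4 + 5) = 672/19 + 5*1 = 672/19 + 5 = 767/19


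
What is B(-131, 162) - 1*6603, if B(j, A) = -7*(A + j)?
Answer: -6820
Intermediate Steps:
B(j, A) = -7*A - 7*j
B(-131, 162) - 1*6603 = (-7*162 - 7*(-131)) - 1*6603 = (-1134 + 917) - 6603 = -217 - 6603 = -6820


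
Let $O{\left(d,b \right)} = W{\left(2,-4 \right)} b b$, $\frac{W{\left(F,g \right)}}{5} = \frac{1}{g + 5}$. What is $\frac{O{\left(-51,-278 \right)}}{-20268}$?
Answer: $- \frac{96605}{5067} \approx -19.066$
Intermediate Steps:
$W{\left(F,g \right)} = \frac{5}{5 + g}$ ($W{\left(F,g \right)} = \frac{5}{g + 5} = \frac{5}{5 + g}$)
$O{\left(d,b \right)} = 5 b^{2}$ ($O{\left(d,b \right)} = \frac{5}{5 - 4} b b = \frac{5}{1} b b = 5 \cdot 1 b b = 5 b b = 5 b^{2}$)
$\frac{O{\left(-51,-278 \right)}}{-20268} = \frac{5 \left(-278\right)^{2}}{-20268} = 5 \cdot 77284 \left(- \frac{1}{20268}\right) = 386420 \left(- \frac{1}{20268}\right) = - \frac{96605}{5067}$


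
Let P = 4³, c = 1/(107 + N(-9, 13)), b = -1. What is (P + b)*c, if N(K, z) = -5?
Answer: 21/34 ≈ 0.61765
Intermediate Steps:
c = 1/102 (c = 1/(107 - 5) = 1/102 ≈ 0.0098039)
P = 64
(P + b)*c = (64 - 1)*(1/102) = 63*(1/102) = 21/34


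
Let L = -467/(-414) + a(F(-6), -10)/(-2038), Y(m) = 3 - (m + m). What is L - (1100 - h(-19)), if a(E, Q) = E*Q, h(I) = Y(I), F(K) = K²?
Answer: -446205701/421866 ≈ -1057.7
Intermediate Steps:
Y(m) = 3 - 2*m
h(I) = 3 - 2*I
L = 550393/421866 (L = -467/(-414) + ((-6)²*(-10))/(-2038) = -467*(-1/414) + (36*(-10))*(-1/2038) = 467/414 - 360*(-1/2038) = 467/414 + 180/1019 = 550393/421866 ≈ 1.3047)
L - (1100 - h(-19)) = 550393/421866 - (1100 - (3 - 2*(-19))) = 550393/421866 - (1100 - (3 + 38)) = 550393/421866 - (1100 - 1*41) = 550393/421866 - (1100 - 41) = 550393/421866 - 1*1059 = 550393/421866 - 1059 = -446205701/421866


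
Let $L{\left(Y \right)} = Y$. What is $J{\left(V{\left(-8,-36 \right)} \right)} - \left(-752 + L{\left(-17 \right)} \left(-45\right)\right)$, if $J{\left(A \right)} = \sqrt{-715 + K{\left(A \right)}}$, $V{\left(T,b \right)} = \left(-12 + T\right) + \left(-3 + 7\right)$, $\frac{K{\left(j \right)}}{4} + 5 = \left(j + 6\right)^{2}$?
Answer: $-13 + i \sqrt{335} \approx -13.0 + 18.303 i$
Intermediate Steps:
$K{\left(j \right)} = -20 + 4 \left(6 + j\right)^{2}$ ($K{\left(j \right)} = -20 + 4 \left(j + 6\right)^{2} = -20 + 4 \left(6 + j\right)^{2}$)
$V{\left(T,b \right)} = -8 + T$ ($V{\left(T,b \right)} = \left(-12 + T\right) + 4 = -8 + T$)
$J{\left(A \right)} = \sqrt{-735 + 4 \left(6 + A\right)^{2}}$ ($J{\left(A \right)} = \sqrt{-715 + \left(-20 + 4 \left(6 + A\right)^{2}\right)} = \sqrt{-735 + 4 \left(6 + A\right)^{2}}$)
$J{\left(V{\left(-8,-36 \right)} \right)} - \left(-752 + L{\left(-17 \right)} \left(-45\right)\right) = \sqrt{-735 + 4 \left(6 - 16\right)^{2}} - \left(-752 - -765\right) = \sqrt{-735 + 4 \left(6 - 16\right)^{2}} - \left(-752 + 765\right) = \sqrt{-735 + 4 \left(-10\right)^{2}} - 13 = \sqrt{-735 + 4 \cdot 100} - 13 = \sqrt{-735 + 400} - 13 = \sqrt{-335} - 13 = i \sqrt{335} - 13 = -13 + i \sqrt{335}$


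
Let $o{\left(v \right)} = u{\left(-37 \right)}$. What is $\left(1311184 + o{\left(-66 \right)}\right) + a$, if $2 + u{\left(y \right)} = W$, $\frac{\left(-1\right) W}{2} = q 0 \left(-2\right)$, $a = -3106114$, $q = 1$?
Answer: $-1794932$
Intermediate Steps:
$W = 0$ ($W = - 2 \cdot 1 \cdot 0 \left(-2\right) = - 2 \cdot 0 \left(-2\right) = \left(-2\right) 0 = 0$)
$u{\left(y \right)} = -2$ ($u{\left(y \right)} = -2 + 0 = -2$)
$o{\left(v \right)} = -2$
$\left(1311184 + o{\left(-66 \right)}\right) + a = \left(1311184 - 2\right) - 3106114 = 1311182 - 3106114 = -1794932$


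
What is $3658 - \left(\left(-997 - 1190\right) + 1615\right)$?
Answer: $4230$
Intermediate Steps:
$3658 - \left(\left(-997 - 1190\right) + 1615\right) = 3658 - \left(-2187 + 1615\right) = 3658 - -572 = 3658 + 572 = 4230$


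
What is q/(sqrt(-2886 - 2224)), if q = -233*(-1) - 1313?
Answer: 108*I*sqrt(5110)/511 ≈ 15.108*I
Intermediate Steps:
q = -1080 (q = 233 - 1313 = -1080)
q/(sqrt(-2886 - 2224)) = -1080/sqrt(-2886 - 2224) = -1080*(-I*sqrt(5110)/5110) = -(-108)*I*sqrt(5110)/511 = 108*I*sqrt(5110)/511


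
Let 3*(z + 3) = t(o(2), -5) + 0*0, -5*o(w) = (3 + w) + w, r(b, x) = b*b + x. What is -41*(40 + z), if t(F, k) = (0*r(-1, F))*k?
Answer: -1517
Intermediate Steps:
r(b, x) = x + b**2 (r(b, x) = b**2 + x = x + b**2)
o(w) = -3/5 - 2*w/5 (o(w) = -((3 + w) + w)/5 = -(3 + 2*w)/5 = -3/5 - 2*w/5)
t(F, k) = 0 (t(F, k) = (0*(F + (-1)**2))*k = (0*(F + 1))*k = (0*(1 + F))*k = 0*k = 0)
z = -3 (z = -3 + (0 + 0*0)/3 = -3 + (0 + 0)/3 = -3 + (1/3)*0 = -3 + 0 = -3)
-41*(40 + z) = -41*(40 - 3) = -41*37 = -1517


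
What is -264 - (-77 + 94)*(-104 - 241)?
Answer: 5601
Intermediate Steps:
-264 - (-77 + 94)*(-104 - 241) = -264 - 17*(-345) = -264 - 1*(-5865) = -264 + 5865 = 5601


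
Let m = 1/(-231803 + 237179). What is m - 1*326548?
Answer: -1755522047/5376 ≈ -3.2655e+5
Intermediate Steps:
m = 1/5376 ≈ 0.00018601
m - 1*326548 = 1/5376 - 1*326548 = 1/5376 - 326548 = -1755522047/5376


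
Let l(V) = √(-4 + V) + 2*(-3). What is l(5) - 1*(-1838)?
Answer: 1833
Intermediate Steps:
l(V) = -6 + √(-4 + V) (l(V) = √(-4 + V) - 6 = -6 + √(-4 + V))
l(5) - 1*(-1838) = (-6 + √(-4 + 5)) - 1*(-1838) = (-6 + √1) + 1838 = (-6 + 1) + 1838 = -5 + 1838 = 1833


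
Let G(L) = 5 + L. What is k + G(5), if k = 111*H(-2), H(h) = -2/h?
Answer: 121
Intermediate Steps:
k = 111 (k = 111*(-2/(-2)) = 111*(-2*(-½)) = 111*1 = 111)
k + G(5) = 111 + (5 + 5) = 111 + 10 = 121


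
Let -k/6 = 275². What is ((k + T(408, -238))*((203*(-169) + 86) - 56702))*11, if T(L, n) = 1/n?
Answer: 15429860550379/34 ≈ 4.5382e+11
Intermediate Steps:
k = -453750 (k = -6*275² = -6*75625 = -453750)
((k + T(408, -238))*((203*(-169) + 86) - 56702))*11 = ((-453750 + 1/(-238))*((203*(-169) + 86) - 56702))*11 = ((-453750 - 1/238)*((-34307 + 86) - 56702))*11 = -107992501*(-34221 - 56702)/238*11 = -107992501/238*(-90923)*11 = (1402714595489/34)*11 = 15429860550379/34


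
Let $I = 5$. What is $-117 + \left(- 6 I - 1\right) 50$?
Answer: $-1667$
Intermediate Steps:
$-117 + \left(- 6 I - 1\right) 50 = -117 + \left(\left(-6\right) 5 - 1\right) 50 = -117 + \left(-30 - 1\right) 50 = -117 - 1550 = -1667$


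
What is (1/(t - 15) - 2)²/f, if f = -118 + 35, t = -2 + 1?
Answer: -1089/21248 ≈ -0.051252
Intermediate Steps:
t = -1
f = -83
(1/(t - 15) - 2)²/f = (1/(-1 - 15) - 2)²/(-83) = (1/(-16) - 2)²*(-1/83) = (-1/16 - 2)²*(-1/83) = (-33/16)²*(-1/83) = (1089/256)*(-1/83) = -1089/21248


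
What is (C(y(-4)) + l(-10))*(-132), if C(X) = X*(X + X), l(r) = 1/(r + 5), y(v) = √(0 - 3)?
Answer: 4092/5 ≈ 818.40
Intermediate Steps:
y(v) = I*√3 (y(v) = √(-3) = I*√3)
l(r) = 1/(5 + r)
C(X) = 2*X² (C(X) = X*(2*X) = 2*X²)
(C(y(-4)) + l(-10))*(-132) = (2*(I*√3)² + 1/(5 - 10))*(-132) = (2*(-3) + 1/(-5))*(-132) = (-6 - ⅕)*(-132) = -31/5*(-132) = 4092/5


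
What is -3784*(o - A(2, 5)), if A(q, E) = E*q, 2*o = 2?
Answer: 34056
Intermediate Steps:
o = 1 (o = (½)*2 = 1)
-3784*(o - A(2, 5)) = -3784*(1 - 5*2) = -3784*(1 - 1*10) = -3784*(1 - 10) = -3784*(-9) = 34056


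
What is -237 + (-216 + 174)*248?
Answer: -10653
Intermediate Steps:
-237 + (-216 + 174)*248 = -237 - 42*248 = -237 - 10416 = -10653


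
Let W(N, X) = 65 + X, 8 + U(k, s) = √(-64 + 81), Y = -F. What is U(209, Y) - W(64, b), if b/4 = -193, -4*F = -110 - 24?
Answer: 699 + √17 ≈ 703.12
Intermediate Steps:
F = 67/2 (F = -(-110 - 24)/4 = -¼*(-134) = 67/2 ≈ 33.500)
Y = -67/2 (Y = -1*67/2 = -67/2 ≈ -33.500)
U(k, s) = -8 + √17 (U(k, s) = -8 + √(-64 + 81) = -8 + √17)
b = -772 (b = 4*(-193) = -772)
U(209, Y) - W(64, b) = (-8 + √17) - (65 - 772) = (-8 + √17) - 1*(-707) = (-8 + √17) + 707 = 699 + √17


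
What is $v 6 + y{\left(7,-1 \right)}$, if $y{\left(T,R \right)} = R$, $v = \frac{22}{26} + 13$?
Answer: $\frac{1067}{13} \approx 82.077$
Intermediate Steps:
$v = \frac{180}{13}$ ($v = 22 \cdot \frac{1}{26} + 13 = \frac{11}{13} + 13 = \frac{180}{13} \approx 13.846$)
$v 6 + y{\left(7,-1 \right)} = \frac{180}{13} \cdot 6 - 1 = \frac{1080}{13} - 1 = \frac{1067}{13}$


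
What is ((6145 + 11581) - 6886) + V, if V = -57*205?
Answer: -845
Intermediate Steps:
V = -11685
((6145 + 11581) - 6886) + V = ((6145 + 11581) - 6886) - 11685 = (17726 - 6886) - 11685 = 10840 - 11685 = -845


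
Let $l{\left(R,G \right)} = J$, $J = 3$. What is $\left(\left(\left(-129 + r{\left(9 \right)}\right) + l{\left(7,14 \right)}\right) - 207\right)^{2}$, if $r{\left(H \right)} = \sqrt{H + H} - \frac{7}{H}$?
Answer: $\frac{9025474}{81} - \frac{6008 \sqrt{2}}{3} \approx 1.0859 \cdot 10^{5}$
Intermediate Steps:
$l{\left(R,G \right)} = 3$
$r{\left(H \right)} = - \frac{7}{H} + \sqrt{2} \sqrt{H}$ ($r{\left(H \right)} = \sqrt{2 H} - \frac{7}{H} = \sqrt{2} \sqrt{H} - \frac{7}{H} = - \frac{7}{H} + \sqrt{2} \sqrt{H}$)
$\left(\left(\left(-129 + r{\left(9 \right)}\right) + l{\left(7,14 \right)}\right) - 207\right)^{2} = \left(\left(\left(-129 + \frac{-7 + \sqrt{2} \cdot 9^{\frac{3}{2}}}{9}\right) + 3\right) - 207\right)^{2} = \left(\left(\left(-129 + \frac{-7 + \sqrt{2} \cdot 27}{9}\right) + 3\right) - 207\right)^{2} = \left(\left(\left(-129 + \frac{-7 + 27 \sqrt{2}}{9}\right) + 3\right) - 207\right)^{2} = \left(\left(\left(-129 - \left(\frac{7}{9} - 3 \sqrt{2}\right)\right) + 3\right) - 207\right)^{2} = \left(\left(\left(- \frac{1168}{9} + 3 \sqrt{2}\right) + 3\right) - 207\right)^{2} = \left(\left(- \frac{1141}{9} + 3 \sqrt{2}\right) - 207\right)^{2} = \left(- \frac{3004}{9} + 3 \sqrt{2}\right)^{2}$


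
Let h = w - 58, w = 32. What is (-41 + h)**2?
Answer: 4489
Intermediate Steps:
h = -26 (h = 32 - 58 = -26)
(-41 + h)**2 = (-41 - 26)**2 = (-67)**2 = 4489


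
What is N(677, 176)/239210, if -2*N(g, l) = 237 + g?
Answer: -457/239210 ≈ -0.0019105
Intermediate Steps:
N(g, l) = -237/2 - g/2 (N(g, l) = -(237 + g)/2 = -237/2 - g/2)
N(677, 176)/239210 = (-237/2 - 1/2*677)/239210 = (-237/2 - 677/2)*(1/239210) = -457*1/239210 = -457/239210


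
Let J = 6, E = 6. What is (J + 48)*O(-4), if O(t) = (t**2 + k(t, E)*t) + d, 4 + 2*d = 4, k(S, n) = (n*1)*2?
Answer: -1728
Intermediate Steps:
k(S, n) = 2*n (k(S, n) = n*2 = 2*n)
d = 0 (d = -2 + (1/2)*4 = -2 + 2 = 0)
O(t) = t**2 + 12*t (O(t) = (t**2 + (2*6)*t) + 0 = (t**2 + 12*t) + 0 = t**2 + 12*t)
(J + 48)*O(-4) = (6 + 48)*(-4*(12 - 4)) = 54*(-4*8) = 54*(-32) = -1728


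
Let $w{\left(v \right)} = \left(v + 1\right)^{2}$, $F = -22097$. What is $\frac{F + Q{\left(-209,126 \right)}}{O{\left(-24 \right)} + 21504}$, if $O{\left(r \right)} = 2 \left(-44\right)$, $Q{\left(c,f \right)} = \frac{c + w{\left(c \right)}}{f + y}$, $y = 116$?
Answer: $- \frac{5304419}{5182672} \approx -1.0235$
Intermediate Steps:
$w{\left(v \right)} = \left(1 + v\right)^{2}$
$Q{\left(c,f \right)} = \frac{c + \left(1 + c\right)^{2}}{116 + f}$ ($Q{\left(c,f \right)} = \frac{c + \left(1 + c\right)^{2}}{f + 116} = \frac{c + \left(1 + c\right)^{2}}{116 + f}$)
$O{\left(r \right)} = -88$
$\frac{F + Q{\left(-209,126 \right)}}{O{\left(-24 \right)} + 21504} = \frac{-22097 + \frac{-209 + \left(1 - 209\right)^{2}}{116 + 126}}{-88 + 21504} = \frac{-22097 + \frac{-209 + \left(-208\right)^{2}}{242}}{21416} = \left(-22097 + \frac{-209 + 43264}{242}\right) \frac{1}{21416} = \left(-22097 + \frac{1}{242} \cdot 43055\right) \frac{1}{21416} = \left(-22097 + \frac{43055}{242}\right) \frac{1}{21416} = \left(- \frac{5304419}{242}\right) \frac{1}{21416} = - \frac{5304419}{5182672}$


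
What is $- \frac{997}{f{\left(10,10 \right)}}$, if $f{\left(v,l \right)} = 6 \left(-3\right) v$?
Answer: $\frac{997}{180} \approx 5.5389$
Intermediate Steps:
$f{\left(v,l \right)} = - 18 v$
$- \frac{997}{f{\left(10,10 \right)}} = - \frac{997}{\left(-18\right) 10} = - \frac{997}{-180} = \left(-997\right) \left(- \frac{1}{180}\right) = \frac{997}{180}$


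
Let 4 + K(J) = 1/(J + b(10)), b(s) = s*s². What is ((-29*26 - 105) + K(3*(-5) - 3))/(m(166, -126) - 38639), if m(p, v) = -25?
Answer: 847465/37968048 ≈ 0.022320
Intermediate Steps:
b(s) = s³
K(J) = -4 + 1/(1000 + J) (K(J) = -4 + 1/(J + 10³) = -4 + 1/(J + 1000) = -4 + 1/(1000 + J))
((-29*26 - 105) + K(3*(-5) - 3))/(m(166, -126) - 38639) = ((-29*26 - 105) + (-3999 - 4*(3*(-5) - 3))/(1000 + (3*(-5) - 3)))/(-25 - 38639) = ((-754 - 105) + (-3999 - 4*(-15 - 3))/(1000 + (-15 - 3)))/(-38664) = (-859 + (-3999 - 4*(-18))/(1000 - 18))*(-1/38664) = (-859 + (-3999 + 72)/982)*(-1/38664) = (-859 + (1/982)*(-3927))*(-1/38664) = (-859 - 3927/982)*(-1/38664) = -847465/982*(-1/38664) = 847465/37968048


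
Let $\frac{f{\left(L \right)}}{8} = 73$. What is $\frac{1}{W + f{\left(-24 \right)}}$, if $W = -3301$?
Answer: $- \frac{1}{2717} \approx -0.00036805$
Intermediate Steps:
$f{\left(L \right)} = 584$ ($f{\left(L \right)} = 8 \cdot 73 = 584$)
$\frac{1}{W + f{\left(-24 \right)}} = \frac{1}{-3301 + 584} = \frac{1}{-2717} = - \frac{1}{2717}$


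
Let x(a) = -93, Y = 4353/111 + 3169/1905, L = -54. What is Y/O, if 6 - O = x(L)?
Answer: 2881408/6978015 ≈ 0.41293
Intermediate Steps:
Y = 2881408/70485 (Y = 4353*(1/111) + 3169*(1/1905) = 1451/37 + 3169/1905 = 2881408/70485 ≈ 40.880)
O = 99 (O = 6 - 1*(-93) = 6 + 93 = 99)
Y/O = (2881408/70485)/99 = (2881408/70485)*(1/99) = 2881408/6978015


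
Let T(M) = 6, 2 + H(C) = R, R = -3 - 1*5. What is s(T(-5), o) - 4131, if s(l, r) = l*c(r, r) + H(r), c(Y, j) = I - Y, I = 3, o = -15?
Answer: -4033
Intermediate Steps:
R = -8 (R = -3 - 5 = -8)
H(C) = -10 (H(C) = -2 - 8 = -10)
c(Y, j) = 3 - Y
s(l, r) = -10 + l*(3 - r) (s(l, r) = l*(3 - r) - 10 = -10 + l*(3 - r))
s(T(-5), o) - 4131 = (-10 - 1*6*(-3 - 15)) - 4131 = (-10 - 1*6*(-18)) - 4131 = (-10 + 108) - 4131 = 98 - 4131 = -4033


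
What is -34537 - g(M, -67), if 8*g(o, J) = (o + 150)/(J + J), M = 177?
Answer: -37023337/1072 ≈ -34537.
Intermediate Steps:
g(o, J) = (150 + o)/(16*J) (g(o, J) = ((o + 150)/(J + J))/8 = ((150 + o)/((2*J)))/8 = ((150 + o)*(1/(2*J)))/8 = ((150 + o)/(2*J))/8 = (150 + o)/(16*J))
-34537 - g(M, -67) = -34537 - (150 + 177)/(16*(-67)) = -34537 - (-1)*327/(16*67) = -34537 - 1*(-327/1072) = -34537 + 327/1072 = -37023337/1072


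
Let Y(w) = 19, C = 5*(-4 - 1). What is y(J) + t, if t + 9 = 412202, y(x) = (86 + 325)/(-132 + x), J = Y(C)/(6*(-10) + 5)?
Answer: 3000330242/7279 ≈ 4.1219e+5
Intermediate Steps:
C = -25 (C = 5*(-5) = -25)
J = -19/55 (J = 19/(6*(-10) + 5) = 19/(-60 + 5) = 19/(-55) = 19*(-1/55) = -19/55 ≈ -0.34545)
y(x) = 411/(-132 + x)
t = 412193 (t = -9 + 412202 = 412193)
y(J) + t = 411/(-132 - 19/55) + 412193 = 411/(-7279/55) + 412193 = 411*(-55/7279) + 412193 = -22605/7279 + 412193 = 3000330242/7279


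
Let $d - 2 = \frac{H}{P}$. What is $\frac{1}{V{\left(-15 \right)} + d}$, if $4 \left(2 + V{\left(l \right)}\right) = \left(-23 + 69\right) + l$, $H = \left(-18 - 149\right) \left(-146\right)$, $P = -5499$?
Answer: $\frac{21996}{72941} \approx 0.30156$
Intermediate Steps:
$H = 24382$ ($H = \left(-167\right) \left(-146\right) = 24382$)
$d = - \frac{13384}{5499}$ ($d = 2 + \frac{24382}{-5499} = 2 + 24382 \left(- \frac{1}{5499}\right) = 2 - \frac{24382}{5499} = - \frac{13384}{5499} \approx -2.4339$)
$V{\left(l \right)} = \frac{19}{2} + \frac{l}{4}$ ($V{\left(l \right)} = -2 + \frac{\left(-23 + 69\right) + l}{4} = -2 + \frac{46 + l}{4} = -2 + \left(\frac{23}{2} + \frac{l}{4}\right) = \frac{19}{2} + \frac{l}{4}$)
$\frac{1}{V{\left(-15 \right)} + d} = \frac{1}{\left(\frac{19}{2} + \frac{1}{4} \left(-15\right)\right) - \frac{13384}{5499}} = \frac{1}{\left(\frac{19}{2} - \frac{15}{4}\right) - \frac{13384}{5499}} = \frac{1}{\frac{23}{4} - \frac{13384}{5499}} = \frac{1}{\frac{72941}{21996}} = \frac{21996}{72941}$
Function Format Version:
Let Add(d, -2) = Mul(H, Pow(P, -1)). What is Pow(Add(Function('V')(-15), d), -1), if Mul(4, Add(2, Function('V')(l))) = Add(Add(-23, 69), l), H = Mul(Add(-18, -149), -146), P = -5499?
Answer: Rational(21996, 72941) ≈ 0.30156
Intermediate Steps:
H = 24382 (H = Mul(-167, -146) = 24382)
d = Rational(-13384, 5499) (d = Add(2, Mul(24382, Pow(-5499, -1))) = Add(2, Mul(24382, Rational(-1, 5499))) = Add(2, Rational(-24382, 5499)) = Rational(-13384, 5499) ≈ -2.4339)
Function('V')(l) = Add(Rational(19, 2), Mul(Rational(1, 4), l)) (Function('V')(l) = Add(-2, Mul(Rational(1, 4), Add(Add(-23, 69), l))) = Add(-2, Mul(Rational(1, 4), Add(46, l))) = Add(-2, Add(Rational(23, 2), Mul(Rational(1, 4), l))) = Add(Rational(19, 2), Mul(Rational(1, 4), l)))
Pow(Add(Function('V')(-15), d), -1) = Pow(Add(Add(Rational(19, 2), Mul(Rational(1, 4), -15)), Rational(-13384, 5499)), -1) = Pow(Add(Add(Rational(19, 2), Rational(-15, 4)), Rational(-13384, 5499)), -1) = Pow(Add(Rational(23, 4), Rational(-13384, 5499)), -1) = Pow(Rational(72941, 21996), -1) = Rational(21996, 72941)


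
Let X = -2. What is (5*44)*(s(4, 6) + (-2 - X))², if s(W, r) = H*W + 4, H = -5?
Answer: 56320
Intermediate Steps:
s(W, r) = 4 - 5*W (s(W, r) = -5*W + 4 = 4 - 5*W)
(5*44)*(s(4, 6) + (-2 - X))² = (5*44)*((4 - 5*4) + (-2 - 1*(-2)))² = 220*((4 - 20) + (-2 + 2))² = 220*(-16 + 0)² = 220*(-16)² = 220*256 = 56320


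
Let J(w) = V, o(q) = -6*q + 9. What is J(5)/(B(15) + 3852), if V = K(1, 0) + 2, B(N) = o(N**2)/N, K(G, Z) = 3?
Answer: 25/18813 ≈ 0.0013289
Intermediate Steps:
o(q) = 9 - 6*q
B(N) = (9 - 6*N**2)/N
V = 5 (V = 3 + 2 = 5)
J(w) = 5
J(5)/(B(15) + 3852) = 5/((-6*15 + 9/15) + 3852) = 5/((-90 + 9*(1/15)) + 3852) = 5/((-90 + 3/5) + 3852) = 5/(-447/5 + 3852) = 5/(18813/5) = 5*(5/18813) = 25/18813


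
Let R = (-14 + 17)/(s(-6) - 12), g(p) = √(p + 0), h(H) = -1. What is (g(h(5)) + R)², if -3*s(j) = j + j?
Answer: (3 - 8*I)²/64 ≈ -0.85938 - 0.75*I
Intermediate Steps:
g(p) = √p
s(j) = -2*j/3 (s(j) = -(j + j)/3 = -2*j/3)
R = -3/8 (R = (-14 + 17)/(-⅔*(-6) - 12) = 3/(4 - 12) = 3/(-8) = 3*(-⅛) = -3/8 ≈ -0.37500)
(g(h(5)) + R)² = (√(-1) - 3/8)² = (I - 3/8)² = (-3/8 + I)²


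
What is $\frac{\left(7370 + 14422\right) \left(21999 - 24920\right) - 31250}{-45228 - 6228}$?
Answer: $\frac{31842841}{25728} \approx 1237.7$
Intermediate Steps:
$\frac{\left(7370 + 14422\right) \left(21999 - 24920\right) - 31250}{-45228 - 6228} = \frac{21792 \left(-2921\right) - 31250}{-51456} = \left(-63654432 - 31250\right) \left(- \frac{1}{51456}\right) = \left(-63685682\right) \left(- \frac{1}{51456}\right) = \frac{31842841}{25728}$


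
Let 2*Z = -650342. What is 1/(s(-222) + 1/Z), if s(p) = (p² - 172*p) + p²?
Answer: 325171/44467784591 ≈ 7.3125e-6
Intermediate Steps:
Z = -325171 (Z = (½)*(-650342) = -325171)
s(p) = -172*p + 2*p²
1/(s(-222) + 1/Z) = 1/(2*(-222)*(-86 - 222) + 1/(-325171)) = 1/(2*(-222)*(-308) - 1/325171) = 1/(136752 - 1/325171) = 1/(44467784591/325171) = 325171/44467784591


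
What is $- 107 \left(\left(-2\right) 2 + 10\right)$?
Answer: $-642$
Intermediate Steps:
$- 107 \left(\left(-2\right) 2 + 10\right) = - 107 \left(-4 + 10\right) = \left(-107\right) 6 = -642$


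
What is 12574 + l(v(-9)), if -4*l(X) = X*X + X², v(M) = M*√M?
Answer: 25877/2 ≈ 12939.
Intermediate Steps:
v(M) = M^(3/2)
l(X) = -X²/2 (l(X) = -(X*X + X²)/4 = -(X² + X²)/4 = -X²/2)
12574 + l(v(-9)) = 12574 - ((-9)^(3/2))²/2 = 12574 - (-27*I)²/2 = 12574 - ½*(-729) = 12574 + 729/2 = 25877/2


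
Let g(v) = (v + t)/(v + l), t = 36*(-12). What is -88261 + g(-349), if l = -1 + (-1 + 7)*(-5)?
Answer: -33538399/380 ≈ -88259.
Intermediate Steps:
t = -432
l = -31 (l = -1 + 6*(-5) = -1 - 30 = -31)
g(v) = (-432 + v)/(-31 + v) (g(v) = (v - 432)/(v - 31) = (-432 + v)/(-31 + v))
-88261 + g(-349) = -88261 + (-432 - 349)/(-31 - 349) = -88261 - 781/(-380) = -88261 - 1/380*(-781) = -88261 + 781/380 = -33538399/380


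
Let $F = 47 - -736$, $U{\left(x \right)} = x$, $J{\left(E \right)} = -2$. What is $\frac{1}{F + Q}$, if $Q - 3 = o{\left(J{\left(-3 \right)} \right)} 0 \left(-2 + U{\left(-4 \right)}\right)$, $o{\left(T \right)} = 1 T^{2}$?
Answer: $\frac{1}{786} \approx 0.0012723$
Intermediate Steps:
$o{\left(T \right)} = T^{2}$
$F = 783$ ($F = 47 + 736 = 783$)
$Q = 3$ ($Q = 3 + \left(-2\right)^{2} \cdot 0 \left(-2 - 4\right) = 3 + 4 \cdot 0 \left(-6\right) = 3 + 4 \cdot 0 = 3 + 0 = 3$)
$\frac{1}{F + Q} = \frac{1}{783 + 3} = \frac{1}{786}$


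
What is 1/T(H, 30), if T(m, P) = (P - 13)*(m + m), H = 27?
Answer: 1/918 ≈ 0.0010893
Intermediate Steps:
T(m, P) = 2*m*(-13 + P) (T(m, P) = (-13 + P)*(2*m) = 2*m*(-13 + P))
1/T(H, 30) = 1/(2*27*(-13 + 30)) = 1/(2*27*17) = 1/918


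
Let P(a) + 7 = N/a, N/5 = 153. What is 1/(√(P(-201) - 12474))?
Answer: -I*√5494/8282 ≈ -0.0089497*I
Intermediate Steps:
N = 765 (N = 5*153 = 765)
P(a) = -7 + 765/a
1/(√(P(-201) - 12474)) = 1/(√((-7 + 765/(-201)) - 12474)) = 1/(√((-7 + 765*(-1/201)) - 12474)) = 1/(√((-7 - 255/67) - 12474)) = 1/(√(-724/67 - 12474)) = 1/(√(-836482/67)) = 1/(101*I*√5494/67) = -I*√5494/8282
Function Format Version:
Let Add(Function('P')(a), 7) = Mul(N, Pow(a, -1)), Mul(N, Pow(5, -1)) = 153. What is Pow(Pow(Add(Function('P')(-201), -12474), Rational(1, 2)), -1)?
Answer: Mul(Rational(-1, 8282), I, Pow(5494, Rational(1, 2))) ≈ Mul(-0.0089497, I)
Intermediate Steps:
N = 765 (N = Mul(5, 153) = 765)
Function('P')(a) = Add(-7, Mul(765, Pow(a, -1)))
Pow(Pow(Add(Function('P')(-201), -12474), Rational(1, 2)), -1) = Pow(Pow(Add(Add(-7, Mul(765, Pow(-201, -1))), -12474), Rational(1, 2)), -1) = Pow(Pow(Add(Add(-7, Mul(765, Rational(-1, 201))), -12474), Rational(1, 2)), -1) = Pow(Pow(Add(Add(-7, Rational(-255, 67)), -12474), Rational(1, 2)), -1) = Pow(Pow(Add(Rational(-724, 67), -12474), Rational(1, 2)), -1) = Pow(Pow(Rational(-836482, 67), Rational(1, 2)), -1) = Pow(Mul(Rational(101, 67), I, Pow(5494, Rational(1, 2))), -1) = Mul(Rational(-1, 8282), I, Pow(5494, Rational(1, 2)))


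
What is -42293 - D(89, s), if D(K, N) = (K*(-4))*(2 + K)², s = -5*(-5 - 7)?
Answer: 2905743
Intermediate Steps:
s = 60 (s = -5*(-12) = 60)
D(K, N) = -4*K*(2 + K)² (D(K, N) = (-4*K)*(2 + K)² = -4*K*(2 + K)²)
-42293 - D(89, s) = -42293 - (-4)*89*(2 + 89)² = -42293 - (-4)*89*91² = -42293 - (-4)*89*8281 = -42293 - 1*(-2948036) = -42293 + 2948036 = 2905743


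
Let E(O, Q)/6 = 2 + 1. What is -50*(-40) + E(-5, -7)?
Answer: 2018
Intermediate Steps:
E(O, Q) = 18 (E(O, Q) = 6*(2 + 1) = 6*3 = 18)
-50*(-40) + E(-5, -7) = -50*(-40) + 18 = 2000 + 18 = 2018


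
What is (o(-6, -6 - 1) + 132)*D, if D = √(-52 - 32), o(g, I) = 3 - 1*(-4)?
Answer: 278*I*√21 ≈ 1274.0*I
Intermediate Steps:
o(g, I) = 7 (o(g, I) = 3 + 4 = 7)
D = 2*I*√21 (D = √(-84) = 2*I*√21 ≈ 9.1651*I)
(o(-6, -6 - 1) + 132)*D = (7 + 132)*(2*I*√21) = 139*(2*I*√21) = 278*I*√21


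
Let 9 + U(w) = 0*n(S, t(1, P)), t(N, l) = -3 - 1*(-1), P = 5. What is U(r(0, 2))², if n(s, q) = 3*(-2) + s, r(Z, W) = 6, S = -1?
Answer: 81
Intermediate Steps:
t(N, l) = -2 (t(N, l) = -3 + 1 = -2)
n(s, q) = -6 + s
U(w) = -9 (U(w) = -9 + 0*(-6 - 1) = -9 + 0*(-7) = -9 + 0 = -9)
U(r(0, 2))² = (-9)² = 81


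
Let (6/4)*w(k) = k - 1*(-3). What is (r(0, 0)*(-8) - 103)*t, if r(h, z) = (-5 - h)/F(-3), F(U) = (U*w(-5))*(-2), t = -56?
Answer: 6048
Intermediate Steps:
w(k) = 2 + 2*k/3 (w(k) = 2*(k - 1*(-3))/3 = 2*(k + 3)/3 = 2*(3 + k)/3 = 2 + 2*k/3)
F(U) = 8*U/3 (F(U) = (U*(2 + (⅔)*(-5)))*(-2) = (U*(2 - 10/3))*(-2) = (U*(-4/3))*(-2) = -4*U/3*(-2) = 8*U/3)
r(h, z) = 5/8 + h/8 (r(h, z) = (-5 - h)/(((8/3)*(-3))) = (-5 - h)/(-8) = (-5 - h)*(-⅛) = 5/8 + h/8)
(r(0, 0)*(-8) - 103)*t = ((5/8 + (⅛)*0)*(-8) - 103)*(-56) = ((5/8 + 0)*(-8) - 103)*(-56) = ((5/8)*(-8) - 103)*(-56) = (-5 - 103)*(-56) = -108*(-56) = 6048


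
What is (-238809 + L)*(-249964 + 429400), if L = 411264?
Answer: 30944635380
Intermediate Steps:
(-238809 + L)*(-249964 + 429400) = (-238809 + 411264)*(-249964 + 429400) = 172455*179436 = 30944635380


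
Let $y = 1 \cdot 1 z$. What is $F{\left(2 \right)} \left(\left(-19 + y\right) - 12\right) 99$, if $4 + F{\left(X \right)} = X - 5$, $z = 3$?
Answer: $19404$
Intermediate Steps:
$F{\left(X \right)} = -9 + X$ ($F{\left(X \right)} = -4 + \left(X - 5\right) = -4 + \left(-5 + X\right) = -9 + X$)
$y = 3$ ($y = 1 \cdot 1 \cdot 3 = 1 \cdot 3 = 3$)
$F{\left(2 \right)} \left(\left(-19 + y\right) - 12\right) 99 = \left(-9 + 2\right) \left(\left(-19 + 3\right) - 12\right) 99 = - 7 \left(-16 - 12\right) 99 = \left(-7\right) \left(-28\right) 99 = 196 \cdot 99 = 19404$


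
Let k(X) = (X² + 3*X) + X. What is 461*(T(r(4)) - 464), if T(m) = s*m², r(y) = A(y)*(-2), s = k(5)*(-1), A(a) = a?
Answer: -1541584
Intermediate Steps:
k(X) = X² + 4*X
s = -45 (s = (5*(4 + 5))*(-1) = (5*9)*(-1) = 45*(-1) = -45)
r(y) = -2*y (r(y) = y*(-2) = -2*y)
T(m) = -45*m²
461*(T(r(4)) - 464) = 461*(-45*(-2*4)² - 464) = 461*(-45*(-8)² - 464) = 461*(-45*64 - 464) = 461*(-2880 - 464) = 461*(-3344) = -1541584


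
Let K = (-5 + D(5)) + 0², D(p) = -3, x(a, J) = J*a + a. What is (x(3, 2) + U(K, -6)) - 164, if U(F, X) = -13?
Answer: -168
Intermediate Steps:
x(a, J) = a + J*a
K = -8 (K = (-5 - 3) + 0² = -8 + 0 = -8)
(x(3, 2) + U(K, -6)) - 164 = (3*(1 + 2) - 13) - 164 = (3*3 - 13) - 164 = (9 - 13) - 164 = -4 - 164 = -168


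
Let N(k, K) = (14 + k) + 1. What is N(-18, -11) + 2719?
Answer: 2716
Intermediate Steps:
N(k, K) = 15 + k
N(-18, -11) + 2719 = (15 - 18) + 2719 = -3 + 2719 = 2716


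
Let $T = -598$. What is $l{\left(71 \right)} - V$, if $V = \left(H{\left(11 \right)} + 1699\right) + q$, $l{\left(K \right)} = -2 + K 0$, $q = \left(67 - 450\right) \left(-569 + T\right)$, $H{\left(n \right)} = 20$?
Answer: $-448682$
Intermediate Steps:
$q = 446961$ ($q = \left(67 - 450\right) \left(-569 - 598\right) = \left(-383\right) \left(-1167\right) = 446961$)
$l{\left(K \right)} = -2$ ($l{\left(K \right)} = -2 + 0 = -2$)
$V = 448680$ ($V = \left(20 + 1699\right) + 446961 = 1719 + 446961 = 448680$)
$l{\left(71 \right)} - V = -2 - 448680 = -448682$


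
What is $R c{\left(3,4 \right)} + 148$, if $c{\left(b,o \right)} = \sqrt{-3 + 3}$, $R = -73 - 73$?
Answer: $148$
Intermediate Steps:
$R = -146$ ($R = -73 - 73 = -146$)
$c{\left(b,o \right)} = 0$ ($c{\left(b,o \right)} = \sqrt{0} = 0$)
$R c{\left(3,4 \right)} + 148 = \left(-146\right) 0 + 148 = 0 + 148 = 148$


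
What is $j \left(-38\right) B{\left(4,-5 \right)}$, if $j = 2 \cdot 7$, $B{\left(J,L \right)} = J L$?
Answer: $10640$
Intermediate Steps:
$j = 14$
$j \left(-38\right) B{\left(4,-5 \right)} = 14 \left(-38\right) 4 \left(-5\right) = \left(-532\right) \left(-20\right) = 10640$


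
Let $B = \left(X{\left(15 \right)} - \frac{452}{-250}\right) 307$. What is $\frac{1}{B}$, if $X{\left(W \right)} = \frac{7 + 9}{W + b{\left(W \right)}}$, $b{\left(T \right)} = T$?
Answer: $\frac{375}{269546} \approx 0.0013912$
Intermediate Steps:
$X{\left(W \right)} = \frac{8}{W}$ ($X{\left(W \right)} = \frac{7 + 9}{W + W} = \frac{16}{2 W} = 16 \frac{1}{2 W} = \frac{8}{W}$)
$B = \frac{269546}{375}$ ($B = \left(\frac{8}{15} - \frac{452}{-250}\right) 307 = \left(8 \cdot \frac{1}{15} - - \frac{226}{125}\right) 307 = \left(\frac{8}{15} + \frac{226}{125}\right) 307 = \frac{878}{375} \cdot 307 = \frac{269546}{375} \approx 718.79$)
$\frac{1}{B} = \frac{1}{\frac{269546}{375}} = \frac{375}{269546}$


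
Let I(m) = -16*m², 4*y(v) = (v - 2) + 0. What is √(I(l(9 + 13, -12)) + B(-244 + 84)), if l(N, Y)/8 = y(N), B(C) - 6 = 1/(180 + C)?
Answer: I*√2559395/10 ≈ 159.98*I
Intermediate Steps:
B(C) = 6 + 1/(180 + C)
y(v) = -½ + v/4 (y(v) = ((v - 2) + 0)/4 = ((-2 + v) + 0)/4 = (-2 + v)/4 = -½ + v/4)
l(N, Y) = -4 + 2*N (l(N, Y) = 8*(-½ + N/4) = -4 + 2*N)
√(I(l(9 + 13, -12)) + B(-244 + 84)) = √(-16*(-4 + 2*(9 + 13))² + (1081 + 6*(-244 + 84))/(180 + (-244 + 84))) = √(-16*(-4 + 2*22)² + (1081 + 6*(-160))/(180 - 160)) = √(-16*(-4 + 44)² + (1081 - 960)/20) = √(-16*40² + (1/20)*121) = √(-16*1600 + 121/20) = √(-25600 + 121/20) = √(-511879/20) = I*√2559395/10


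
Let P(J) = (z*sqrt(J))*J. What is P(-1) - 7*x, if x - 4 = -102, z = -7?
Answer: 686 + 7*I ≈ 686.0 + 7.0*I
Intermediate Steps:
x = -98 (x = 4 - 102 = -98)
P(J) = -7*J**(3/2) (P(J) = (-7*sqrt(J))*J = -7*J**(3/2))
P(-1) - 7*x = -(-7)*I - 7*(-98) = -(-7)*I + 686 = 7*I + 686 = 686 + 7*I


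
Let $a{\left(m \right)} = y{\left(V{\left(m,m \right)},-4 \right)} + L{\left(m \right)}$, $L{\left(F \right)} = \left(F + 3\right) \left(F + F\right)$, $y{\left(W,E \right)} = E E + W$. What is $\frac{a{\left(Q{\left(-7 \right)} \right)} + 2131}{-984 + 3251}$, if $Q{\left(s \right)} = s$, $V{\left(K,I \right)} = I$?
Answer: $\frac{2196}{2267} \approx 0.96868$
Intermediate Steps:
$y{\left(W,E \right)} = W + E^{2}$ ($y{\left(W,E \right)} = E^{2} + W = W + E^{2}$)
$L{\left(F \right)} = 2 F \left(3 + F\right)$ ($L{\left(F \right)} = \left(3 + F\right) 2 F = 2 F \left(3 + F\right)$)
$a{\left(m \right)} = 16 + m + 2 m \left(3 + m\right)$ ($a{\left(m \right)} = \left(m + \left(-4\right)^{2}\right) + 2 m \left(3 + m\right) = \left(m + 16\right) + 2 m \left(3 + m\right) = \left(16 + m\right) + 2 m \left(3 + m\right) = 16 + m + 2 m \left(3 + m\right)$)
$\frac{a{\left(Q{\left(-7 \right)} \right)} + 2131}{-984 + 3251} = \frac{\left(16 - 7 + 2 \left(-7\right) \left(3 - 7\right)\right) + 2131}{-984 + 3251} = \frac{\left(16 - 7 + 2 \left(-7\right) \left(-4\right)\right) + 2131}{2267} = \left(\left(16 - 7 + 56\right) + 2131\right) \frac{1}{2267} = \left(65 + 2131\right) \frac{1}{2267} = 2196 \cdot \frac{1}{2267} = \frac{2196}{2267}$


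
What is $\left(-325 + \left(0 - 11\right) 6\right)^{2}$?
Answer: $152881$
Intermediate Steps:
$\left(-325 + \left(0 - 11\right) 6\right)^{2} = \left(-325 - 66\right)^{2} = \left(-391\right)^{2} = 152881$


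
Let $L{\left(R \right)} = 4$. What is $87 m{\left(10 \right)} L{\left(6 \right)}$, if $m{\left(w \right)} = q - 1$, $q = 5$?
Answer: $1392$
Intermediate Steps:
$m{\left(w \right)} = 4$ ($m{\left(w \right)} = 5 - 1 = 4$)
$87 m{\left(10 \right)} L{\left(6 \right)} = 87 \cdot 4 \cdot 4 = 348 \cdot 4 = 1392$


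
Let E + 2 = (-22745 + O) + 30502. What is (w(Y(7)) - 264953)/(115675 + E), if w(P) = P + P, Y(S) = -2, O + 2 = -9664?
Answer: -37851/16252 ≈ -2.3290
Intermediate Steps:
O = -9666 (O = -2 - 9664 = -9666)
E = -1911 (E = -2 + ((-22745 - 9666) + 30502) = -2 + (-32411 + 30502) = -2 - 1909 = -1911)
w(P) = 2*P
(w(Y(7)) - 264953)/(115675 + E) = (2*(-2) - 264953)/(115675 - 1911) = (-4 - 264953)/113764 = -264957*1/113764 = -37851/16252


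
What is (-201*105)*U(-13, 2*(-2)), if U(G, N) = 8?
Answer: -168840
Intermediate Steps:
(-201*105)*U(-13, 2*(-2)) = -201*105*8 = -21105*8 = -168840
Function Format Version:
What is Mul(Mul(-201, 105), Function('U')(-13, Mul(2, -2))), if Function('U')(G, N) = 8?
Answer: -168840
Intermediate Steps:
Mul(Mul(-201, 105), Function('U')(-13, Mul(2, -2))) = Mul(Mul(-201, 105), 8) = Mul(-21105, 8) = -168840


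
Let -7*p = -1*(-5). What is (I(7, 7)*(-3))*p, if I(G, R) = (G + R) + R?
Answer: 45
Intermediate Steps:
p = -5/7 (p = -(-1)*(-5)/7 = -⅐*5 = -5/7 ≈ -0.71429)
I(G, R) = G + 2*R
(I(7, 7)*(-3))*p = ((7 + 2*7)*(-3))*(-5/7) = ((7 + 14)*(-3))*(-5/7) = (21*(-3))*(-5/7) = -63*(-5/7) = 45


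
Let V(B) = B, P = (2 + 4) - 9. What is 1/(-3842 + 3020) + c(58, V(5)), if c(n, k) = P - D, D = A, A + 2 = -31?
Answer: 24659/822 ≈ 29.999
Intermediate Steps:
A = -33 (A = -2 - 31 = -33)
P = -3 (P = 6 - 9 = -3)
D = -33
c(n, k) = 30 (c(n, k) = -3 - 1*(-33) = -3 + 33 = 30)
1/(-3842 + 3020) + c(58, V(5)) = 1/(-3842 + 3020) + 30 = 1/(-822) + 30 = -1/822 + 30 = 24659/822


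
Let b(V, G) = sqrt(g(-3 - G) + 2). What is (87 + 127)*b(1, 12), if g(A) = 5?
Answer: 214*sqrt(7) ≈ 566.19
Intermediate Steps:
b(V, G) = sqrt(7) (b(V, G) = sqrt(5 + 2) = sqrt(7))
(87 + 127)*b(1, 12) = (87 + 127)*sqrt(7) = 214*sqrt(7)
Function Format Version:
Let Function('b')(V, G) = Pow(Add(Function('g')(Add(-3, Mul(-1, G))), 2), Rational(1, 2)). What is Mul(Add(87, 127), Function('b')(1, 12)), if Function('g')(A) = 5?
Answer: Mul(214, Pow(7, Rational(1, 2))) ≈ 566.19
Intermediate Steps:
Function('b')(V, G) = Pow(7, Rational(1, 2)) (Function('b')(V, G) = Pow(Add(5, 2), Rational(1, 2)) = Pow(7, Rational(1, 2)))
Mul(Add(87, 127), Function('b')(1, 12)) = Mul(Add(87, 127), Pow(7, Rational(1, 2))) = Mul(214, Pow(7, Rational(1, 2)))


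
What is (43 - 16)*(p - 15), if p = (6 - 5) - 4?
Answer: -486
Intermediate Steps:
p = -3 (p = 1 - 4 = -3)
(43 - 16)*(p - 15) = (43 - 16)*(-3 - 15) = 27*(-18) = -486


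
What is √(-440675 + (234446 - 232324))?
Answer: I*√438553 ≈ 662.23*I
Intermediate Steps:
√(-440675 + (234446 - 232324)) = √(-440675 + 2122) = √(-438553) = I*√438553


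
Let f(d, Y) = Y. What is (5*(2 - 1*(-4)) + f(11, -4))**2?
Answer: 676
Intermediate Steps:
(5*(2 - 1*(-4)) + f(11, -4))**2 = (5*(2 - 1*(-4)) - 4)**2 = (5*(2 + 4) - 4)**2 = (5*6 - 4)**2 = (30 - 4)**2 = 26**2 = 676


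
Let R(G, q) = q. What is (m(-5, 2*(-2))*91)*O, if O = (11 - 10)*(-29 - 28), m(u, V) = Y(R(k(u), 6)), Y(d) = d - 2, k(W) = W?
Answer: -20748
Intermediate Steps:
Y(d) = -2 + d
m(u, V) = 4 (m(u, V) = -2 + 6 = 4)
O = -57 (O = 1*(-57) = -57)
(m(-5, 2*(-2))*91)*O = (4*91)*(-57) = 364*(-57) = -20748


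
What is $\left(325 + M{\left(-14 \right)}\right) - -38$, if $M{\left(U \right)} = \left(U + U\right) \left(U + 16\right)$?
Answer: $307$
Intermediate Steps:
$M{\left(U \right)} = 2 U \left(16 + U\right)$
$\left(325 + M{\left(-14 \right)}\right) - -38 = \left(325 + 2 \left(-14\right) \left(16 - 14\right)\right) - -38 = \left(325 + 2 \left(-14\right) 2\right) + 38 = \left(325 - 56\right) + 38 = 269 + 38 = 307$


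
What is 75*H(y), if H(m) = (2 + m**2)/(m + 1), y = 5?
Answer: 675/2 ≈ 337.50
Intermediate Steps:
H(m) = (2 + m**2)/(1 + m)
75*H(y) = 75*((2 + 5**2)/(1 + 5)) = 75*((2 + 25)/6) = 75*((1/6)*27) = 75*(9/2) = 675/2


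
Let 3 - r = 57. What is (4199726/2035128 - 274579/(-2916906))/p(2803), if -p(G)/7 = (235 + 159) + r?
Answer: -1067417448239/1177361619670320 ≈ -0.00090662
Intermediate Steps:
r = -54 (r = 3 - 1*57 = 3 - 57 = -54)
p(G) = -2380 (p(G) = -7*((235 + 159) - 54) = -7*(394 - 54) = -7*340 = -2380)
(4199726/2035128 - 274579/(-2916906))/p(2803) = (4199726/2035128 - 274579/(-2916906))/(-2380) = (4199726*(1/2035128) - 274579*(-1/2916906))*(-1/2380) = (2099863/1017564 + 274579/2916906)*(-1/2380) = (1067417448239/494689756164)*(-1/2380) = -1067417448239/1177361619670320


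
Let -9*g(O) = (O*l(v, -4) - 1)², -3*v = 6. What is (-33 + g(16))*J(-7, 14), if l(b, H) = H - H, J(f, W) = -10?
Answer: 2980/9 ≈ 331.11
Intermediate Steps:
v = -2 (v = -⅓*6 = -2)
l(b, H) = 0
g(O) = -⅑ (g(O) = -(O*0 - 1)²/9 = -(0 - 1)²/9 = -⅑*(-1)² = -⅑*1 = -⅑)
(-33 + g(16))*J(-7, 14) = (-33 - ⅑)*(-10) = -298/9*(-10) = 2980/9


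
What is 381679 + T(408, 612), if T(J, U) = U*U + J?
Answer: 756631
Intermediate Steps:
T(J, U) = J + U**2 (T(J, U) = U**2 + J = J + U**2)
381679 + T(408, 612) = 381679 + (408 + 612**2) = 381679 + (408 + 374544) = 381679 + 374952 = 756631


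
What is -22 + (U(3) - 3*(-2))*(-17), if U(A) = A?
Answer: -175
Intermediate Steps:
-22 + (U(3) - 3*(-2))*(-17) = -22 + (3 - 3*(-2))*(-17) = -22 + (3 + 6)*(-17) = -22 + 9*(-17) = -22 - 153 = -175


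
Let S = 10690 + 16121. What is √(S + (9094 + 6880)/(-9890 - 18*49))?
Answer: √777717173774/5386 ≈ 163.74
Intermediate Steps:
S = 26811
√(S + (9094 + 6880)/(-9890 - 18*49)) = √(26811 + (9094 + 6880)/(-9890 - 18*49)) = √(26811 + 15974/(-9890 - 882)) = √(26811 + 15974/(-10772)) = √(26811 + 15974*(-1/10772)) = √(26811 - 7987/5386) = √(144396059/5386) = √777717173774/5386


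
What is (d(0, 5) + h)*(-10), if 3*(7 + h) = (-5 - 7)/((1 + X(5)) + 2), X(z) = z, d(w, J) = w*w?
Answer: 75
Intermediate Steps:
d(w, J) = w²
h = -15/2 (h = -7 + ((-5 - 7)/((1 + 5) + 2))/3 = -7 + (-12/(6 + 2))/3 = -7 + (-12/8)/3 = -7 + (-12*⅛)/3 = -7 + (⅓)*(-3/2) = -7 - ½ = -15/2 ≈ -7.5000)
(d(0, 5) + h)*(-10) = (0² - 15/2)*(-10) = (0 - 15/2)*(-10) = -15/2*(-10) = 75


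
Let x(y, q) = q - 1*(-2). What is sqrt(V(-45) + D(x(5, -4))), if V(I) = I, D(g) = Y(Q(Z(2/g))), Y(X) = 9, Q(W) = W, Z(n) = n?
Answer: 6*I ≈ 6.0*I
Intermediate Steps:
x(y, q) = 2 + q (x(y, q) = q + 2 = 2 + q)
D(g) = 9
sqrt(V(-45) + D(x(5, -4))) = sqrt(-45 + 9) = sqrt(-36) = 6*I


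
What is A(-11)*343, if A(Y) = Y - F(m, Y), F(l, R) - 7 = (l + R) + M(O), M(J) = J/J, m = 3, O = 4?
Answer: -3773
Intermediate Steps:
M(J) = 1
F(l, R) = 8 + R + l (F(l, R) = 7 + ((l + R) + 1) = 7 + ((R + l) + 1) = 7 + (1 + R + l) = 8 + R + l)
A(Y) = -11 (A(Y) = Y - (8 + Y + 3) = Y - (11 + Y) = Y + (-11 - Y) = -11)
A(-11)*343 = -11*343 = -3773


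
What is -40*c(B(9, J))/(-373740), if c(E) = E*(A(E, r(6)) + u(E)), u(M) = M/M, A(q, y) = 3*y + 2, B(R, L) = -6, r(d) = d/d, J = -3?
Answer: -24/6229 ≈ -0.0038529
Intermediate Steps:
r(d) = 1
A(q, y) = 2 + 3*y
u(M) = 1
c(E) = 6*E (c(E) = E*((2 + 3*1) + 1) = E*((2 + 3) + 1) = E*(5 + 1) = E*6 = 6*E)
-40*c(B(9, J))/(-373740) = -240*(-6)/(-373740) = -40*(-36)*(-1/373740) = 1440*(-1/373740) = -24/6229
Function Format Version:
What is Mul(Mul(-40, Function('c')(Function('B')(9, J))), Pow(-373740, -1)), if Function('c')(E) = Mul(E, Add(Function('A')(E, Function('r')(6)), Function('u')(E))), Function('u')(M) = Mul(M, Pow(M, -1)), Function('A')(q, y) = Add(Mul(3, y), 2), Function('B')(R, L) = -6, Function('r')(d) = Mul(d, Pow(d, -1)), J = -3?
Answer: Rational(-24, 6229) ≈ -0.0038529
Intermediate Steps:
Function('r')(d) = 1
Function('A')(q, y) = Add(2, Mul(3, y))
Function('u')(M) = 1
Function('c')(E) = Mul(6, E) (Function('c')(E) = Mul(E, Add(Add(2, Mul(3, 1)), 1)) = Mul(E, Add(Add(2, 3), 1)) = Mul(E, Add(5, 1)) = Mul(E, 6) = Mul(6, E))
Mul(Mul(-40, Function('c')(Function('B')(9, J))), Pow(-373740, -1)) = Mul(Mul(-40, Mul(6, -6)), Pow(-373740, -1)) = Mul(Mul(-40, -36), Rational(-1, 373740)) = Mul(1440, Rational(-1, 373740)) = Rational(-24, 6229)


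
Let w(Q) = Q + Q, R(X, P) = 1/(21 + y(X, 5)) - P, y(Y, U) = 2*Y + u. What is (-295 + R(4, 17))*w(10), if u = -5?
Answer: -37435/6 ≈ -6239.2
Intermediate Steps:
y(Y, U) = -5 + 2*Y (y(Y, U) = 2*Y - 5 = -5 + 2*Y)
R(X, P) = 1/(16 + 2*X) - P (R(X, P) = 1/(21 + (-5 + 2*X)) - P = 1/(16 + 2*X) - P)
w(Q) = 2*Q
(-295 + R(4, 17))*w(10) = (-295 + (½ - 8*17 - 1*17*4)/(8 + 4))*(2*10) = (-295 + (½ - 136 - 68)/12)*20 = (-295 + (1/12)*(-407/2))*20 = (-295 - 407/24)*20 = -7487/24*20 = -37435/6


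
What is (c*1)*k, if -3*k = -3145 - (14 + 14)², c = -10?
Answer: -39290/3 ≈ -13097.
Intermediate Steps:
k = 3929/3 (k = -(-3145 - (14 + 14)²)/3 = -(-3145 - 1*28²)/3 = -(-3145 - 1*784)/3 = -(-3145 - 784)/3 = -⅓*(-3929) = 3929/3 ≈ 1309.7)
(c*1)*k = -10*1*(3929/3) = -10*3929/3 = -39290/3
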